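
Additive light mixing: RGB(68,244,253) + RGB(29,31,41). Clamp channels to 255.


Additive: each channel = min(255, C₁+C₂)
R: 68+29 = 97 → 97
G: 244+31 = 275 → 255
B: 253+41 = 294 → 255
= RGB(97, 255, 255)


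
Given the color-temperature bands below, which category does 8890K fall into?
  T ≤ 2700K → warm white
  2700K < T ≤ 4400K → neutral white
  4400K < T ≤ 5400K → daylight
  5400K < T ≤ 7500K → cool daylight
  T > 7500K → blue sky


Temperature: 8890K
8890K > 7500K → blue sky
Classification: blue sky


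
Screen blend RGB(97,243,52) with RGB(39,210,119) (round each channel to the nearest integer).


Screen: C = 255 - (255-A)×(255-B)/255, rounded to nearest integer
R: 255 - (255-97)×(255-39)/255 = 255 - 34128/255 ≈ 255 - 133.835 = 121.165 → 121
G: 255 - (255-243)×(255-210)/255 = 255 - 540/255 ≈ 255 - 2.118 = 252.882 → 253
B: 255 - (255-52)×(255-119)/255 = 255 - 27608/255 ≈ 255 - 108.267 = 146.733 → 147
= RGB(121, 253, 147)


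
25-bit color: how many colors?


Colors = 2^bits = 2^25
= 33,554,432 colors


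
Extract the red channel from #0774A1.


Color: #0774A1
R = 07 = 7
G = 74 = 116
B = A1 = 161
Red = 7


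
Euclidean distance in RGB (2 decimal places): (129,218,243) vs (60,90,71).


d = √[(R₁-R₂)² + (G₁-G₂)² + (B₁-B₂)²]
d = √[(129-60)² + (218-90)² + (243-71)²]
d = √[4761 + 16384 + 29584]
d = √50729
d ≈ 225.23


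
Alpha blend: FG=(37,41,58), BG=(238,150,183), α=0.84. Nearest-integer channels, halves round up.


C = α×F + (1-α)×B, with 1-α = 0.16
R: 0.84×37 + 0.16×238 = 31.08 + 38.08 = 69.16 → 69
G: 0.84×41 + 0.16×150 = 34.44 + 24.00 = 58.44 → 58
B: 0.84×58 + 0.16×183 = 48.72 + 29.28 = 78.00 → 78
= RGB(69, 58, 78)


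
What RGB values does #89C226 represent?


89 → 137 (R)
C2 → 194 (G)
26 → 38 (B)
= RGB(137, 194, 38)


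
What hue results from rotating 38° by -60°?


New hue = (H + rotation) mod 360
New hue = (38 -60) mod 360
= -22 mod 360
= 338°


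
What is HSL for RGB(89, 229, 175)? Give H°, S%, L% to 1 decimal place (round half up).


Normalize: R'=89/255≈0.3490, G'=229/255≈0.8980, B'=175/255≈0.6863
Max=229/255, Min=89/255, Δ=Max-Min=140/255
L = (Max+Min)/2 = (229+89)/510 = 318/510 = 0.62352… → L = 62.4%
L > 0.5 → S = Δ/(2-Max-Min) = 140/(510-229-89) = 140/192 = 0.72916… → S = 72.9%
(the 1/255 factors cancel in S and H, so raw channel differences can be used)
Max is G' → H = 60 × ((B-R)/Δ + 2) = 60 × ((175-89)/140 + 2)
  86/140 + 2 = 0.6142… + 2 = 2.6142…
  H = 60 × 2.6142… = 156.857…° → H = 156.9°
= HSL(156.9°, 72.9%, 62.4%)


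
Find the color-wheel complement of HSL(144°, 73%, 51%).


Complement = opposite side of color wheel = hue + 180°
H' = (144 + 180) mod 360 = 324°
S and L unchanged.
= HSL(324°, 73%, 51%)


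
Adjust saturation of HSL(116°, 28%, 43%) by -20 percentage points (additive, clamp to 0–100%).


Original S = 28%
Adjustment = -20 percentage points
New S = 28 + (-20) = 8
Clamp to [0, 100] → 8
= HSL(116°, 8%, 43%)


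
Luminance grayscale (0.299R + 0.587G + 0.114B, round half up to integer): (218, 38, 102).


Gray = 0.299×R + 0.587×G + 0.114×B
Gray = 0.299×218 + 0.587×38 + 0.114×102
Gray = 65.182 + 22.306 + 11.628
Gray = 99.116 → round half up → 99
Gray = 99


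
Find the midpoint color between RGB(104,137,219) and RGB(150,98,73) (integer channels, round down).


Midpoint: each channel = ⌊(C₁+C₂)/2⌋
R: ⌊(104+150)/2⌋ = 127
G: ⌊(137+98)/2⌋ = 117
B: ⌊(219+73)/2⌋ = 146
= RGB(127, 117, 146)


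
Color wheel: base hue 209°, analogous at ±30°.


Base hue: 209°
Left analog: (209 - 30) mod 360 = 179°
Right analog: (209 + 30) mod 360 = 239°
Analogous hues = 179° and 239°


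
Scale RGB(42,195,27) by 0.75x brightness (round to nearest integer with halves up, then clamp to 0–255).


Multiply each channel by 0.75, round half up, clamp to [0, 255]
R: 42×0.75 = 31.5 → round → 32
G: 195×0.75 = 146.25 → round → 146
B: 27×0.75 = 20.25 → round → 20
= RGB(32, 146, 20)


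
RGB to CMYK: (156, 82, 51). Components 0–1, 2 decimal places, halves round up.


R'=156/255≈0.6118, G'=82/255≈0.3216, B'=51/255≈0.2000
K = 1 - max(R',G',B') = 1 - 156/255 = 99/255 = 0.38823… → 0.39
(1-R'-K)/(1-K) simplifies to (max-R)/max with max = 156:
C = (156-156)/156 = 0/156 = 0 → 0.00
M = (156-82)/156 = 74/156 = 0.47435… → 0.47
Y = (156-51)/156 = 105/156 = 0.67307… → 0.67
= CMYK(0.00, 0.47, 0.67, 0.39)


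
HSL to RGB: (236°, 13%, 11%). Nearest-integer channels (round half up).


H=236°, S=0.13, L=0.11
C = (1-|2L-1|)×S = (1-|-0.78|)×0.13 = 0.0286
H' = H/60 = 236/60 ≈ 3.9333; X = C×(1-|H' mod 2 - 1|) ≈ 0.0019
m = L - C/2 = 0.11 - 0.0143 = 0.0957
Sector ⌊H'⌋ = 3 → (R',G',B') = (0.0, ≈0.0019, 0.0286)
RGB = ((R'+m)×255, (G'+m)×255, (B'+m)×255) = (24.4035, 24.8897, 31.6965)
Round half up → RGB(24, 25, 32)


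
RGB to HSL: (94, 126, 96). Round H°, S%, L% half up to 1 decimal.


Normalize: R'=94/255≈0.3686, G'=126/255≈0.4941, B'=96/255≈0.3765
Max=126/255, Min=94/255, Δ=Max-Min=32/255
L = (Max+Min)/2 = (126+94)/510 = 220/510 = 0.43137… → L = 43.1%
L ≤ 0.5 → S = Δ/(Max+Min) = 32/(126+94) = 32/220 = 0.14545… → S = 14.5%
(the 1/255 factors cancel in S and H, so raw channel differences can be used)
Max is G' → H = 60 × ((B-R)/Δ + 2) = 60 × ((96-94)/32 + 2)
  2/32 + 2 = 0.0625 + 2 = 2.0625
  H = 60 × 2.0625 = 123.75° → H = 123.8°
= HSL(123.8°, 14.5%, 43.1%)


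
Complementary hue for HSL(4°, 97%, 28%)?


Complement = opposite side of color wheel = hue + 180°
H' = (4 + 180) mod 360 = 184°
S and L unchanged.
= HSL(184°, 97%, 28%)


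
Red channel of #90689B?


Color: #90689B
R = 90 = 144
G = 68 = 104
B = 9B = 155
Red = 144


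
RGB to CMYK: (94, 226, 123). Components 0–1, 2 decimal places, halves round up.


R'=94/255≈0.3686, G'=226/255≈0.8863, B'=123/255≈0.4824
K = 1 - max(R',G',B') = 1 - 226/255 = 29/255 = 0.11372… → 0.11
(1-R'-K)/(1-K) simplifies to (max-R)/max with max = 226:
C = (226-94)/226 = 132/226 = 0.58407… → 0.58
M = (226-226)/226 = 0/226 = 0 → 0.00
Y = (226-123)/226 = 103/226 = 0.45575… → 0.46
= CMYK(0.58, 0.00, 0.46, 0.11)


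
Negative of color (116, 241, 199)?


Invert: (255-R, 255-G, 255-B)
R: 255-116 = 139
G: 255-241 = 14
B: 255-199 = 56
= RGB(139, 14, 56)


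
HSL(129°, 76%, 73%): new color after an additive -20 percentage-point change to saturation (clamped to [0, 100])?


Original S = 76%
Adjustment = -20 percentage points
New S = 76 + (-20) = 56
Clamp to [0, 100] → 56
= HSL(129°, 56%, 73%)


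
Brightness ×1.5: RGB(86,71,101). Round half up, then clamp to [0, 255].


Multiply each channel by 1.5, round half up, clamp to [0, 255]
R: 86×1.5 = 129
G: 71×1.5 = 106.5 → round → 107
B: 101×1.5 = 151.5 → round → 152
= RGB(129, 107, 152)


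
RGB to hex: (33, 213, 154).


R = 33 → 21 (hex)
G = 213 → D5 (hex)
B = 154 → 9A (hex)
Hex = #21D59A


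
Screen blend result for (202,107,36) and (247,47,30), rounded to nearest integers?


Screen: C = 255 - (255-A)×(255-B)/255, rounded to nearest integer
R: 255 - (255-202)×(255-247)/255 = 255 - 424/255 ≈ 255 - 1.663 = 253.337 → 253
G: 255 - (255-107)×(255-47)/255 = 255 - 30784/255 ≈ 255 - 120.722 = 134.278 → 134
B: 255 - (255-36)×(255-30)/255 = 255 - 49275/255 ≈ 255 - 193.235 = 61.765 → 62
= RGB(253, 134, 62)


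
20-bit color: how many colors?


Colors = 2^bits = 2^20
= 1,048,576 colors


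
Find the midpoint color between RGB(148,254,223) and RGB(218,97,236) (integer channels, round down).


Midpoint: each channel = ⌊(C₁+C₂)/2⌋
R: ⌊(148+218)/2⌋ = 183
G: ⌊(254+97)/2⌋ = 175
B: ⌊(223+236)/2⌋ = 229
= RGB(183, 175, 229)


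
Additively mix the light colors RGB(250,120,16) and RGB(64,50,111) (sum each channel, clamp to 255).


Additive: each channel = min(255, C₁+C₂)
R: 250+64 = 314 → 255
G: 120+50 = 170 → 170
B: 16+111 = 127 → 127
= RGB(255, 170, 127)


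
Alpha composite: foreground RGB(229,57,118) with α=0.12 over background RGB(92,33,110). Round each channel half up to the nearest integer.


C = α×F + (1-α)×B, with 1-α = 0.88
R: 0.12×229 + 0.88×92 = 27.48 + 80.96 = 108.44 → 108
G: 0.12×57 + 0.88×33 = 6.84 + 29.04 = 35.88 → 36
B: 0.12×118 + 0.88×110 = 14.16 + 96.80 = 110.96 → 111
= RGB(108, 36, 111)


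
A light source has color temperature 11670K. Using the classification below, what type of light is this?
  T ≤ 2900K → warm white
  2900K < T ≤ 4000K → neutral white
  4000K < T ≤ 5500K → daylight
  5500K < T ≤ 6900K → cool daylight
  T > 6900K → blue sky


Temperature: 11670K
11670K > 6900K → blue sky
Classification: blue sky


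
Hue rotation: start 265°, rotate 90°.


New hue = (H + rotation) mod 360
New hue = (265 + 90) mod 360
= 355 mod 360
= 355°


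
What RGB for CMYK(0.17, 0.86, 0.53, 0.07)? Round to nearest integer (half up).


R = 255 × (1-C) × (1-K) = 255 × 0.83 × 0.93 = 196.8345 → 197
G = 255 × (1-M) × (1-K) = 255 × 0.14 × 0.93 = 33.201 → 33
B = 255 × (1-Y) × (1-K) = 255 × 0.47 × 0.93 = 111.4605 → 111
= RGB(197, 33, 111)


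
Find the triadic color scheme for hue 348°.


Triadic: equally spaced at 120° intervals
H1 = 348°
H2 = (348 + 120) mod 360 = 108°
H3 = (348 + 240) mod 360 = 228°
Triadic = 348°, 108°, 228°


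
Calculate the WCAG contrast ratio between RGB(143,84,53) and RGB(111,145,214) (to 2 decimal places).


Linearize each sRGB channel c=v/255: c/12.92 if c ≤ 0.04045 else ((c+0.055)/1.055)^2.4
L = 0.2126×R_lin + 0.7152×G_lin + 0.0722×B_lin
Color 1 (143,84,53):
  R=143: 143/255≈0.5608 > 0.04045 → ((0.5608+0.055)/1.055)^2.4 ≈ 0.27468
  G=84: 84/255≈0.3294 > 0.04045 → ((0.3294+0.055)/1.055)^2.4 ≈ 0.08866
  B=53: 53/255≈0.2078 > 0.04045 → ((0.2078+0.055)/1.055)^2.4 ≈ 0.03560
  L1 = 0.2126×0.27468 + 0.7152×0.08866 + 0.0722×0.03560 ≈ 0.12437
Color 2 (111,145,214):
  R=111: 111/255≈0.4353 > 0.04045 → ((0.4353+0.055)/1.055)^2.4 ≈ 0.15896
  G=145: 145/255≈0.5686 > 0.04045 → ((0.5686+0.055)/1.055)^2.4 ≈ 0.28315
  B=214: 214/255≈0.8392 > 0.04045 → ((0.8392+0.055)/1.055)^2.4 ≈ 0.67244
  L2 = 0.2126×0.15896 + 0.7152×0.28315 + 0.0722×0.67244 ≈ 0.28485
Lighter = 0.28485, Darker = 0.12437
Ratio = (L_lighter + 0.05) / (L_darker + 0.05)
Ratio = (0.28485 + 0.05) / (0.12437 + 0.05) = 0.33485 / 0.17437 ≈ 1.9203
Ratio ≈ 1.92:1


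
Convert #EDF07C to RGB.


ED → 237 (R)
F0 → 240 (G)
7C → 124 (B)
= RGB(237, 240, 124)


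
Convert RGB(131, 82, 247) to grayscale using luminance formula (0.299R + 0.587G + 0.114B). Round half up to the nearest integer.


Gray = 0.299×R + 0.587×G + 0.114×B
Gray = 0.299×131 + 0.587×82 + 0.114×247
Gray = 39.169 + 48.134 + 28.158
Gray = 115.461 → round half up → 115
Gray = 115


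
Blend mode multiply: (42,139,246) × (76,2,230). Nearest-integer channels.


Multiply: C = A×B/255, rounded to nearest integer
R: 42×76/255 = 3192/255 ≈ 12.518 → 13
G: 139×2/255 = 278/255 ≈ 1.090 → 1
B: 246×230/255 = 56580/255 ≈ 221.882 → 222
= RGB(13, 1, 222)


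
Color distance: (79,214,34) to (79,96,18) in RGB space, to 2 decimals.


d = √[(R₁-R₂)² + (G₁-G₂)² + (B₁-B₂)²]
d = √[(79-79)² + (214-96)² + (34-18)²]
d = √[0 + 13924 + 256]
d = √14180
d ≈ 119.08


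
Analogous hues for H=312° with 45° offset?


Base hue: 312°
Left analog: (312 - 45) mod 360 = 267°
Right analog: (312 + 45) mod 360 = 357°
Analogous hues = 267° and 357°


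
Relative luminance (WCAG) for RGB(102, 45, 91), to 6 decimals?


Linearize each channel (sRGB transfer function): c = v/255; c_lin = c/12.92 if c ≤ 0.04045, else ((c+0.055)/1.055)^2.4
  R: 102/255 ≈ 0.400000 > 0.04045 → ((0.400000+0.055)/1.055)^2.4 ≈ 0.132868
  G: 45/255 ≈ 0.176471 > 0.04045 → ((0.176471+0.055)/1.055)^2.4 ≈ 0.026241
  B: 91/255 ≈ 0.356863 > 0.04045 → ((0.356863+0.055)/1.055)^2.4 ≈ 0.104616
R_lin = 0.132868, G_lin = 0.026241, B_lin = 0.104616
L = 0.2126×R + 0.7152×G + 0.0722×B
L = 0.2126×0.132868 + 0.7152×0.026241 + 0.0722×0.104616
L ≈ 0.054569


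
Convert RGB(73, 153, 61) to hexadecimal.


R = 73 → 49 (hex)
G = 153 → 99 (hex)
B = 61 → 3D (hex)
Hex = #49993D


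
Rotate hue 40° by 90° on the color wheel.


New hue = (H + rotation) mod 360
New hue = (40 + 90) mod 360
= 130 mod 360
= 130°


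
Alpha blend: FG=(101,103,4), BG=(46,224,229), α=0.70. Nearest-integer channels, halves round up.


C = α×F + (1-α)×B, with 1-α = 0.30
R: 0.70×101 + 0.30×46 = 70.70 + 13.80 = 84.50 → 85
G: 0.70×103 + 0.30×224 = 72.10 + 67.20 = 139.30 → 139
B: 0.70×4 + 0.30×229 = 2.80 + 68.70 = 71.50 → 72
= RGB(85, 139, 72)


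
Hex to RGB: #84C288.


84 → 132 (R)
C2 → 194 (G)
88 → 136 (B)
= RGB(132, 194, 136)


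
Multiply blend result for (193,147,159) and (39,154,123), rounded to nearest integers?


Multiply: C = A×B/255, rounded to nearest integer
R: 193×39/255 = 7527/255 ≈ 29.518 → 30
G: 147×154/255 = 22638/255 ≈ 88.776 → 89
B: 159×123/255 = 19557/255 ≈ 76.694 → 77
= RGB(30, 89, 77)


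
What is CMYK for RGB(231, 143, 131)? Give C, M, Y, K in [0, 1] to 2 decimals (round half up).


R'=231/255≈0.9059, G'=143/255≈0.5608, B'=131/255≈0.5137
K = 1 - max(R',G',B') = 1 - 231/255 = 24/255 = 0.09411… → 0.09
(1-R'-K)/(1-K) simplifies to (max-R)/max with max = 231:
C = (231-231)/231 = 0/231 = 0 → 0.00
M = (231-143)/231 = 88/231 = 0.38095… → 0.38
Y = (231-131)/231 = 100/231 = 0.43290… → 0.43
= CMYK(0.00, 0.38, 0.43, 0.09)


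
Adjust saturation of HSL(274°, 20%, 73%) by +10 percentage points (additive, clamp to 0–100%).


Original S = 20%
Adjustment = +10 percentage points
New S = 20 + (10) = 30
Clamp to [0, 100] → 30
= HSL(274°, 30%, 73%)


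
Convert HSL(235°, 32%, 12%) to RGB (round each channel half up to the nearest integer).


H=235°, S=0.32, L=0.12
C = (1-|2L-1|)×S = (1-|-0.76|)×0.32 = 0.0768
H' = H/60 = 235/60 ≈ 3.9167; X = C×(1-|H' mod 2 - 1|) = 0.0064
m = L - C/2 = 0.12 - 0.0384 = 0.0816
Sector ⌊H'⌋ = 3 → (R',G',B') = (0.0, 0.0064, 0.0768)
RGB = ((R'+m)×255, (G'+m)×255, (B'+m)×255) = (20.808, 22.44, 40.392)
Round half up → RGB(21, 22, 40)


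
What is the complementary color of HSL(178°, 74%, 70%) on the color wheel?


Complement = opposite side of color wheel = hue + 180°
H' = (178 + 180) mod 360 = 358°
S and L unchanged.
= HSL(358°, 74%, 70%)


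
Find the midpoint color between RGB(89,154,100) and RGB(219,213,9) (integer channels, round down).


Midpoint: each channel = ⌊(C₁+C₂)/2⌋
R: ⌊(89+219)/2⌋ = 154
G: ⌊(154+213)/2⌋ = 183
B: ⌊(100+9)/2⌋ = 54
= RGB(154, 183, 54)


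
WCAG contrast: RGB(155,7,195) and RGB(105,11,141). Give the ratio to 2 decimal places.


Linearize each sRGB channel c=v/255: c/12.92 if c ≤ 0.04045 else ((c+0.055)/1.055)^2.4
L = 0.2126×R_lin + 0.7152×G_lin + 0.0722×B_lin
Color 1 (155,7,195):
  R=155: 155/255≈0.6078 > 0.04045 → ((0.6078+0.055)/1.055)^2.4 ≈ 0.32778
  G=7: 7/255≈0.0275 ≤ 0.04045 → 0.0275/12.92 ≈ 0.00212
  B=195: 195/255≈0.7647 > 0.04045 → ((0.7647+0.055)/1.055)^2.4 ≈ 0.54572
  L1 = 0.2126×0.32778 + 0.7152×0.00212 + 0.0722×0.54572 ≈ 0.11061
Color 2 (105,11,141):
  R=105: 105/255≈0.4118 > 0.04045 → ((0.4118+0.055)/1.055)^2.4 ≈ 0.14126
  G=11: 11/255≈0.0431 > 0.04045 → ((0.0431+0.055)/1.055)^2.4 ≈ 0.00335
  B=141: 141/255≈0.5529 > 0.04045 → ((0.5529+0.055)/1.055)^2.4 ≈ 0.26636
  L2 = 0.2126×0.14126 + 0.7152×0.00335 + 0.0722×0.26636 ≈ 0.05166
Lighter = 0.11061, Darker = 0.05166
Ratio = (L_lighter + 0.05) / (L_darker + 0.05)
Ratio = (0.11061 + 0.05) / (0.05166 + 0.05) = 0.16061 / 0.10166 ≈ 1.5799
Ratio ≈ 1.58:1


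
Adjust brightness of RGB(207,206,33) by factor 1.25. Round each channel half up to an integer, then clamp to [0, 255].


Multiply each channel by 1.25, round half up, clamp to [0, 255]
R: 207×1.25 = 258.75 → round → 259 → clamp → 255
G: 206×1.25 = 257.5 → round → 258 → clamp → 255
B: 33×1.25 = 41.25 → round → 41
= RGB(255, 255, 41)


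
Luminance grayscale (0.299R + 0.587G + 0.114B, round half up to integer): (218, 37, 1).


Gray = 0.299×R + 0.587×G + 0.114×B
Gray = 0.299×218 + 0.587×37 + 0.114×1
Gray = 65.182 + 21.719 + 0.114
Gray = 87.015 → round half up → 87
Gray = 87


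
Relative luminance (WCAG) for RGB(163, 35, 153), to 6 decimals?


Linearize each channel (sRGB transfer function): c = v/255; c_lin = c/12.92 if c ≤ 0.04045, else ((c+0.055)/1.055)^2.4
  R: 163/255 ≈ 0.639216 > 0.04045 → ((0.639216+0.055)/1.055)^2.4 ≈ 0.366253
  G: 35/255 ≈ 0.137255 > 0.04045 → ((0.137255+0.055)/1.055)^2.4 ≈ 0.016807
  B: 153/255 ≈ 0.600000 > 0.04045 → ((0.600000+0.055)/1.055)^2.4 ≈ 0.318547
R_lin = 0.366253, G_lin = 0.016807, B_lin = 0.318547
L = 0.2126×R + 0.7152×G + 0.0722×B
L = 0.2126×0.366253 + 0.7152×0.016807 + 0.0722×0.318547
L ≈ 0.112885


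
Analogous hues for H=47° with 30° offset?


Base hue: 47°
Left analog: (47 - 30) mod 360 = 17°
Right analog: (47 + 30) mod 360 = 77°
Analogous hues = 17° and 77°


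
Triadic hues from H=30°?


Triadic: equally spaced at 120° intervals
H1 = 30°
H2 = (30 + 120) mod 360 = 150°
H3 = (30 + 240) mod 360 = 270°
Triadic = 30°, 150°, 270°


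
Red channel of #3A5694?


Color: #3A5694
R = 3A = 58
G = 56 = 86
B = 94 = 148
Red = 58


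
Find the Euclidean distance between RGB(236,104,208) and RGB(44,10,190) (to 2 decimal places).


d = √[(R₁-R₂)² + (G₁-G₂)² + (B₁-B₂)²]
d = √[(236-44)² + (104-10)² + (208-190)²]
d = √[36864 + 8836 + 324]
d = √46024
d ≈ 214.53


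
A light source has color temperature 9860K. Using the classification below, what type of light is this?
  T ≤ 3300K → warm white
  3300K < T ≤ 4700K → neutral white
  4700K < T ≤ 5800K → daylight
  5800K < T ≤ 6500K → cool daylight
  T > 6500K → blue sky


Temperature: 9860K
9860K > 6500K → blue sky
Classification: blue sky


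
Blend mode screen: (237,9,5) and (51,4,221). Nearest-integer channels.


Screen: C = 255 - (255-A)×(255-B)/255, rounded to nearest integer
R: 255 - (255-237)×(255-51)/255 = 255 - 3672/255 ≈ 255 - 14.400 = 240.600 → 241
G: 255 - (255-9)×(255-4)/255 = 255 - 61746/255 ≈ 255 - 242.141 = 12.859 → 13
B: 255 - (255-5)×(255-221)/255 = 255 - 8500/255 ≈ 255 - 33.333 = 221.667 → 222
= RGB(241, 13, 222)


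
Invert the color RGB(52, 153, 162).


Invert: (255-R, 255-G, 255-B)
R: 255-52 = 203
G: 255-153 = 102
B: 255-162 = 93
= RGB(203, 102, 93)


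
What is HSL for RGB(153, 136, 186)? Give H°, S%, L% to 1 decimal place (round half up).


Normalize: R'=153/255≈0.6000, G'=136/255≈0.5333, B'=186/255≈0.7294
Max=186/255, Min=136/255, Δ=Max-Min=50/255
L = (Max+Min)/2 = (186+136)/510 = 322/510 = 0.63137… → L = 63.1%
L > 0.5 → S = Δ/(2-Max-Min) = 50/(510-186-136) = 50/188 = 0.26595… → S = 26.6%
(the 1/255 factors cancel in S and H, so raw channel differences can be used)
Max is B' → H = 60 × ((R-G)/Δ + 4) = 60 × ((153-136)/50 + 4)
  17/50 + 4 = 0.34 + 4 = 4.34
  H = 60 × 4.34 = 260.4° → H = 260.4°
= HSL(260.4°, 26.6%, 63.1%)


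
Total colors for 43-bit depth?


Colors = 2^bits = 2^43
= 8,796,093,022,208 colors


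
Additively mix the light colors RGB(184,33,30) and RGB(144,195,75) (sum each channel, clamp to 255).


Additive: each channel = min(255, C₁+C₂)
R: 184+144 = 328 → 255
G: 33+195 = 228 → 228
B: 30+75 = 105 → 105
= RGB(255, 228, 105)


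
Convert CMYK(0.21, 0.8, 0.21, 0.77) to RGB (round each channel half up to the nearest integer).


R = 255 × (1-C) × (1-K) = 255 × 0.79 × 0.23 = 46.3335 → 46
G = 255 × (1-M) × (1-K) = 255 × 0.20 × 0.23 = 11.73 → 12
B = 255 × (1-Y) × (1-K) = 255 × 0.79 × 0.23 = 46.3335 → 46
= RGB(46, 12, 46)


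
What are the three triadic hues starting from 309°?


Triadic: equally spaced at 120° intervals
H1 = 309°
H2 = (309 + 120) mod 360 = 69°
H3 = (309 + 240) mod 360 = 189°
Triadic = 309°, 69°, 189°


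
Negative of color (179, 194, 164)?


Invert: (255-R, 255-G, 255-B)
R: 255-179 = 76
G: 255-194 = 61
B: 255-164 = 91
= RGB(76, 61, 91)


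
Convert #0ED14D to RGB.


0E → 14 (R)
D1 → 209 (G)
4D → 77 (B)
= RGB(14, 209, 77)


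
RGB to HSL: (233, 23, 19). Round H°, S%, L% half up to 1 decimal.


Normalize: R'=233/255≈0.9137, G'=23/255≈0.0902, B'=19/255≈0.0745
Max=233/255, Min=19/255, Δ=Max-Min=214/255
L = (Max+Min)/2 = (233+19)/510 = 252/510 = 0.49411… → L = 49.4%
L ≤ 0.5 → S = Δ/(Max+Min) = 214/(233+19) = 214/252 = 0.84920… → S = 84.9%
(the 1/255 factors cancel in S and H, so raw channel differences can be used)
Max is R' → H = 60 × (((G-B)/Δ) mod 6) = 60 × (((23-19)/214) mod 6)
  4/214 = 0.0186…
  H = 60 × 0.0186… = 1.121…° → H = 1.1°
= HSL(1.1°, 84.9%, 49.4%)


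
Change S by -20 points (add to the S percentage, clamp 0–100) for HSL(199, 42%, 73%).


Original S = 42%
Adjustment = -20 percentage points
New S = 42 + (-20) = 22
Clamp to [0, 100] → 22
= HSL(199°, 22%, 73%)


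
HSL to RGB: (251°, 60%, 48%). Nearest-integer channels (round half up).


H=251°, S=0.60, L=0.48
C = (1-|2L-1|)×S = (1-|-0.04|)×0.60 = 0.576
H' = H/60 = 251/60 ≈ 4.1833; X = C×(1-|H' mod 2 - 1|) = 0.1056
m = L - C/2 = 0.48 - 0.288 = 0.192
Sector ⌊H'⌋ = 4 → (R',G',B') = (0.1056, 0.0, 0.576)
RGB = ((R'+m)×255, (G'+m)×255, (B'+m)×255) = (75.888, 48.96, 195.84)
Round half up → RGB(76, 49, 196)


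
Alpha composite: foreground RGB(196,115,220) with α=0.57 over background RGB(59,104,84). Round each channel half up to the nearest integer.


C = α×F + (1-α)×B, with 1-α = 0.43
R: 0.57×196 + 0.43×59 = 111.72 + 25.37 = 137.09 → 137
G: 0.57×115 + 0.43×104 = 65.55 + 44.72 = 110.27 → 110
B: 0.57×220 + 0.43×84 = 125.40 + 36.12 = 161.52 → 162
= RGB(137, 110, 162)


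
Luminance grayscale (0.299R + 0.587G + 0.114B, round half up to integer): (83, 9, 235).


Gray = 0.299×R + 0.587×G + 0.114×B
Gray = 0.299×83 + 0.587×9 + 0.114×235
Gray = 24.817 + 5.283 + 26.790
Gray = 56.890 → round half up → 57
Gray = 57


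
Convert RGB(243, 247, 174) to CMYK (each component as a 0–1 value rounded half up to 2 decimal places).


R'=243/255≈0.9529, G'=247/255≈0.9686, B'=174/255≈0.6824
K = 1 - max(R',G',B') = 1 - 247/255 = 8/255 = 0.03137… → 0.03
(1-R'-K)/(1-K) simplifies to (max-R)/max with max = 247:
C = (247-243)/247 = 4/247 = 0.01619… → 0.02
M = (247-247)/247 = 0/247 = 0 → 0.00
Y = (247-174)/247 = 73/247 = 0.29554… → 0.30
= CMYK(0.02, 0.00, 0.30, 0.03)


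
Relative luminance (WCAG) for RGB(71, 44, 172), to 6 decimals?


Linearize each channel (sRGB transfer function): c = v/255; c_lin = c/12.92 if c ≤ 0.04045, else ((c+0.055)/1.055)^2.4
  R: 71/255 ≈ 0.278431 > 0.04045 → ((0.278431+0.055)/1.055)^2.4 ≈ 0.063010
  G: 44/255 ≈ 0.172549 > 0.04045 → ((0.172549+0.055)/1.055)^2.4 ≈ 0.025187
  B: 172/255 ≈ 0.674510 > 0.04045 → ((0.674510+0.055)/1.055)^2.4 ≈ 0.412543
R_lin = 0.063010, G_lin = 0.025187, B_lin = 0.412543
L = 0.2126×R + 0.7152×G + 0.0722×B
L = 0.2126×0.063010 + 0.7152×0.025187 + 0.0722×0.412543
L ≈ 0.061195


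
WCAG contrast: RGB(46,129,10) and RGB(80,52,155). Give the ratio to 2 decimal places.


Linearize each sRGB channel c=v/255: c/12.92 if c ≤ 0.04045 else ((c+0.055)/1.055)^2.4
L = 0.2126×R_lin + 0.7152×G_lin + 0.0722×B_lin
Color 1 (46,129,10):
  R=46: 46/255≈0.1804 > 0.04045 → ((0.1804+0.055)/1.055)^2.4 ≈ 0.02732
  G=129: 129/255≈0.5059 > 0.04045 → ((0.5059+0.055)/1.055)^2.4 ≈ 0.21953
  B=10: 10/255≈0.0392 ≤ 0.04045 → 0.0392/12.92 ≈ 0.00304
  L1 = 0.2126×0.02732 + 0.7152×0.21953 + 0.0722×0.00304 ≈ 0.16303
Color 2 (80,52,155):
  R=80: 80/255≈0.3137 > 0.04045 → ((0.3137+0.055)/1.055)^2.4 ≈ 0.08022
  G=52: 52/255≈0.2039 > 0.04045 → ((0.2039+0.055)/1.055)^2.4 ≈ 0.03434
  B=155: 155/255≈0.6078 > 0.04045 → ((0.6078+0.055)/1.055)^2.4 ≈ 0.32778
  L2 = 0.2126×0.08022 + 0.7152×0.03434 + 0.0722×0.32778 ≈ 0.06528
Lighter = 0.16303, Darker = 0.06528
Ratio = (L_lighter + 0.05) / (L_darker + 0.05)
Ratio = (0.16303 + 0.05) / (0.06528 + 0.05) = 0.21303 / 0.11528 ≈ 1.8480
Ratio ≈ 1.85:1


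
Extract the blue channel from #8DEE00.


Color: #8DEE00
R = 8D = 141
G = EE = 238
B = 00 = 0
Blue = 0


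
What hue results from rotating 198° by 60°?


New hue = (H + rotation) mod 360
New hue = (198 + 60) mod 360
= 258 mod 360
= 258°


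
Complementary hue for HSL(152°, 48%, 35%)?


Complement = opposite side of color wheel = hue + 180°
H' = (152 + 180) mod 360 = 332°
S and L unchanged.
= HSL(332°, 48%, 35%)


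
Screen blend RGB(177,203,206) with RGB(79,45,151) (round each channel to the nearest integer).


Screen: C = 255 - (255-A)×(255-B)/255, rounded to nearest integer
R: 255 - (255-177)×(255-79)/255 = 255 - 13728/255 ≈ 255 - 53.835 = 201.165 → 201
G: 255 - (255-203)×(255-45)/255 = 255 - 10920/255 ≈ 255 - 42.824 = 212.176 → 212
B: 255 - (255-206)×(255-151)/255 = 255 - 5096/255 ≈ 255 - 19.984 = 235.016 → 235
= RGB(201, 212, 235)


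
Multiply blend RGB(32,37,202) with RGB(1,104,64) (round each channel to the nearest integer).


Multiply: C = A×B/255, rounded to nearest integer
R: 32×1/255 = 32/255 ≈ 0.125 → 0
G: 37×104/255 = 3848/255 ≈ 15.090 → 15
B: 202×64/255 = 12928/255 ≈ 50.698 → 51
= RGB(0, 15, 51)


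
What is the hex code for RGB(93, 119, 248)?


R = 93 → 5D (hex)
G = 119 → 77 (hex)
B = 248 → F8 (hex)
Hex = #5D77F8


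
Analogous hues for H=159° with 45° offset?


Base hue: 159°
Left analog: (159 - 45) mod 360 = 114°
Right analog: (159 + 45) mod 360 = 204°
Analogous hues = 114° and 204°


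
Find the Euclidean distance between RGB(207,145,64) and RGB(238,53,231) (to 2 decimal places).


d = √[(R₁-R₂)² + (G₁-G₂)² + (B₁-B₂)²]
d = √[(207-238)² + (145-53)² + (64-231)²]
d = √[961 + 8464 + 27889]
d = √37314
d ≈ 193.17


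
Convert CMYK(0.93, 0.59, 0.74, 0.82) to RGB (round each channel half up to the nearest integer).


R = 255 × (1-C) × (1-K) = 255 × 0.07 × 0.18 = 3.213 → 3
G = 255 × (1-M) × (1-K) = 255 × 0.41 × 0.18 = 18.819 → 19
B = 255 × (1-Y) × (1-K) = 255 × 0.26 × 0.18 = 11.934 → 12
= RGB(3, 19, 12)


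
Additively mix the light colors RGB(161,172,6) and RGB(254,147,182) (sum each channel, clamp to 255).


Additive: each channel = min(255, C₁+C₂)
R: 161+254 = 415 → 255
G: 172+147 = 319 → 255
B: 6+182 = 188 → 188
= RGB(255, 255, 188)


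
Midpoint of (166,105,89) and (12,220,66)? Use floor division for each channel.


Midpoint: each channel = ⌊(C₁+C₂)/2⌋
R: ⌊(166+12)/2⌋ = 89
G: ⌊(105+220)/2⌋ = 162
B: ⌊(89+66)/2⌋ = 77
= RGB(89, 162, 77)


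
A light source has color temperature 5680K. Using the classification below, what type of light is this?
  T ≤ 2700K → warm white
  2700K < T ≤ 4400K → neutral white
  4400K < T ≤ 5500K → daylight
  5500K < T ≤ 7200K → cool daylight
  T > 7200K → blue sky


Temperature: 5680K
5500K < 5680K ≤ 7200K → cool daylight
Classification: cool daylight


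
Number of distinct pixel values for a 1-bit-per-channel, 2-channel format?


Total bits = 1 bits/channel × 2 channels = 2 bits
Distinct pixel values = 2^2
= 4 pixel values


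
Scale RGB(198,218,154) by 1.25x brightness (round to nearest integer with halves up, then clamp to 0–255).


Multiply each channel by 1.25, round half up, clamp to [0, 255]
R: 198×1.25 = 247.5 → round → 248
G: 218×1.25 = 272.5 → round → 273 → clamp → 255
B: 154×1.25 = 192.5 → round → 193
= RGB(248, 255, 193)


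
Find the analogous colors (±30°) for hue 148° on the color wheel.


Base hue: 148°
Left analog: (148 - 30) mod 360 = 118°
Right analog: (148 + 30) mod 360 = 178°
Analogous hues = 118° and 178°


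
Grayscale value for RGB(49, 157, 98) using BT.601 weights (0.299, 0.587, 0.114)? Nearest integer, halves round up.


Gray = 0.299×R + 0.587×G + 0.114×B
Gray = 0.299×49 + 0.587×157 + 0.114×98
Gray = 14.651 + 92.159 + 11.172
Gray = 117.982 → round half up → 118
Gray = 118


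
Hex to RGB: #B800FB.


B8 → 184 (R)
00 → 0 (G)
FB → 251 (B)
= RGB(184, 0, 251)


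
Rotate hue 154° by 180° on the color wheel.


New hue = (H + rotation) mod 360
New hue = (154 + 180) mod 360
= 334 mod 360
= 334°


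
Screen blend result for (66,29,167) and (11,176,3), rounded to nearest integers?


Screen: C = 255 - (255-A)×(255-B)/255, rounded to nearest integer
R: 255 - (255-66)×(255-11)/255 = 255 - 46116/255 ≈ 255 - 180.847 = 74.153 → 74
G: 255 - (255-29)×(255-176)/255 = 255 - 17854/255 ≈ 255 - 70.016 = 184.984 → 185
B: 255 - (255-167)×(255-3)/255 = 255 - 22176/255 ≈ 255 - 86.965 = 168.035 → 168
= RGB(74, 185, 168)


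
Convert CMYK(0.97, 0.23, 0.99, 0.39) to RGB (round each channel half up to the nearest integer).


R = 255 × (1-C) × (1-K) = 255 × 0.03 × 0.61 = 4.6665 → 5
G = 255 × (1-M) × (1-K) = 255 × 0.77 × 0.61 = 119.7735 → 120
B = 255 × (1-Y) × (1-K) = 255 × 0.01 × 0.61 = 1.5555 → 2
= RGB(5, 120, 2)


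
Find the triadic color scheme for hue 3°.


Triadic: equally spaced at 120° intervals
H1 = 3°
H2 = (3 + 120) mod 360 = 123°
H3 = (3 + 240) mod 360 = 243°
Triadic = 3°, 123°, 243°


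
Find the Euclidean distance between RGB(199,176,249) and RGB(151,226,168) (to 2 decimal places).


d = √[(R₁-R₂)² + (G₁-G₂)² + (B₁-B₂)²]
d = √[(199-151)² + (176-226)² + (249-168)²]
d = √[2304 + 2500 + 6561]
d = √11365
d ≈ 106.61


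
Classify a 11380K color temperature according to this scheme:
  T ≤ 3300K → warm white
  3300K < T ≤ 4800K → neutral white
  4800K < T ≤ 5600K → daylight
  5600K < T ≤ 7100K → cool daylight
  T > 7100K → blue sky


Temperature: 11380K
11380K > 7100K → blue sky
Classification: blue sky


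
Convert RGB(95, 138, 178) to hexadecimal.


R = 95 → 5F (hex)
G = 138 → 8A (hex)
B = 178 → B2 (hex)
Hex = #5F8AB2


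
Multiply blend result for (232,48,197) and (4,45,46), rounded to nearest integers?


Multiply: C = A×B/255, rounded to nearest integer
R: 232×4/255 = 928/255 ≈ 3.639 → 4
G: 48×45/255 = 2160/255 ≈ 8.471 → 8
B: 197×46/255 = 9062/255 ≈ 35.537 → 36
= RGB(4, 8, 36)


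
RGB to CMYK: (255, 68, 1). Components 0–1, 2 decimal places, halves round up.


R'=255/255≈1.0000, G'=68/255≈0.2667, B'=1/255≈0.0039
K = 1 - max(R',G',B') = 1 - 255/255 = 0/255 = 0 → 0.00
(1-R'-K)/(1-K) simplifies to (max-R)/max with max = 255:
C = (255-255)/255 = 0/255 = 0 → 0.00
M = (255-68)/255 = 187/255 = 0.73333… → 0.73
Y = (255-1)/255 = 254/255 = 0.99607… → 1.00
= CMYK(0.00, 0.73, 1.00, 0.00)


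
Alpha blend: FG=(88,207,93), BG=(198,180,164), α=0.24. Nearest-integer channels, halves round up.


C = α×F + (1-α)×B, with 1-α = 0.76
R: 0.24×88 + 0.76×198 = 21.12 + 150.48 = 171.60 → 172
G: 0.24×207 + 0.76×180 = 49.68 + 136.80 = 186.48 → 186
B: 0.24×93 + 0.76×164 = 22.32 + 124.64 = 146.96 → 147
= RGB(172, 186, 147)


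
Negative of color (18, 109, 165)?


Invert: (255-R, 255-G, 255-B)
R: 255-18 = 237
G: 255-109 = 146
B: 255-165 = 90
= RGB(237, 146, 90)


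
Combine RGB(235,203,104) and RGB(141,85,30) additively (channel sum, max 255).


Additive: each channel = min(255, C₁+C₂)
R: 235+141 = 376 → 255
G: 203+85 = 288 → 255
B: 104+30 = 134 → 134
= RGB(255, 255, 134)


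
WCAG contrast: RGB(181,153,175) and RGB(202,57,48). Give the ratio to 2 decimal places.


Linearize each sRGB channel c=v/255: c/12.92 if c ≤ 0.04045 else ((c+0.055)/1.055)^2.4
L = 0.2126×R_lin + 0.7152×G_lin + 0.0722×B_lin
Color 1 (181,153,175):
  R=181: 181/255≈0.7098 > 0.04045 → ((0.7098+0.055)/1.055)^2.4 ≈ 0.46208
  G=153: 153/255≈0.6000 > 0.04045 → ((0.6000+0.055)/1.055)^2.4 ≈ 0.31855
  B=175: 175/255≈0.6863 > 0.04045 → ((0.6863+0.055)/1.055)^2.4 ≈ 0.42869
  L1 = 0.2126×0.46208 + 0.7152×0.31855 + 0.0722×0.42869 ≈ 0.35701
Color 2 (202,57,48):
  R=202: 202/255≈0.7922 > 0.04045 → ((0.7922+0.055)/1.055)^2.4 ≈ 0.59062
  G=57: 57/255≈0.2235 > 0.04045 → ((0.2235+0.055)/1.055)^2.4 ≈ 0.04092
  B=48: 48/255≈0.1882 > 0.04045 → ((0.1882+0.055)/1.055)^2.4 ≈ 0.02956
  L2 = 0.2126×0.59062 + 0.7152×0.04092 + 0.0722×0.02956 ≈ 0.15696
Lighter = 0.35701, Darker = 0.15696
Ratio = (L_lighter + 0.05) / (L_darker + 0.05)
Ratio = (0.35701 + 0.05) / (0.15696 + 0.05) = 0.40701 / 0.20696 ≈ 1.9666
Ratio ≈ 1.97:1


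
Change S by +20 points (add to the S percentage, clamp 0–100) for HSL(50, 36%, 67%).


Original S = 36%
Adjustment = +20 percentage points
New S = 36 + (20) = 56
Clamp to [0, 100] → 56
= HSL(50°, 56%, 67%)


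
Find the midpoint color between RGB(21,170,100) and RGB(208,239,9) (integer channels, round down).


Midpoint: each channel = ⌊(C₁+C₂)/2⌋
R: ⌊(21+208)/2⌋ = 114
G: ⌊(170+239)/2⌋ = 204
B: ⌊(100+9)/2⌋ = 54
= RGB(114, 204, 54)


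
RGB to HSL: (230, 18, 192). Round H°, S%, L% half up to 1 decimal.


Normalize: R'=230/255≈0.9020, G'=18/255≈0.0706, B'=192/255≈0.7529
Max=230/255, Min=18/255, Δ=Max-Min=212/255
L = (Max+Min)/2 = (230+18)/510 = 248/510 = 0.48627… → L = 48.6%
L ≤ 0.5 → S = Δ/(Max+Min) = 212/(230+18) = 212/248 = 0.85483… → S = 85.5%
(the 1/255 factors cancel in S and H, so raw channel differences can be used)
Max is R' → H = 60 × (((G-B)/Δ) mod 6) = 60 × (((18-192)/212) mod 6)
  (-174)/212 = -0.8207…; negative, so add 6 → 5.1792…
  H = 60 × 5.1792… = 310.754…° → H = 310.8°
= HSL(310.8°, 85.5%, 48.6%)


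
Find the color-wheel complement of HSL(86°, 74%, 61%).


Complement = opposite side of color wheel = hue + 180°
H' = (86 + 180) mod 360 = 266°
S and L unchanged.
= HSL(266°, 74%, 61%)


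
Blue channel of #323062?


Color: #323062
R = 32 = 50
G = 30 = 48
B = 62 = 98
Blue = 98


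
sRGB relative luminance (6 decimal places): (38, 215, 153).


Linearize each channel (sRGB transfer function): c = v/255; c_lin = c/12.92 if c ≤ 0.04045, else ((c+0.055)/1.055)^2.4
  R: 38/255 ≈ 0.149020 > 0.04045 → ((0.149020+0.055)/1.055)^2.4 ≈ 0.019382
  G: 215/255 ≈ 0.843137 > 0.04045 → ((0.843137+0.055)/1.055)^2.4 ≈ 0.679542
  B: 153/255 ≈ 0.600000 > 0.04045 → ((0.600000+0.055)/1.055)^2.4 ≈ 0.318547
R_lin = 0.019382, G_lin = 0.679542, B_lin = 0.318547
L = 0.2126×R + 0.7152×G + 0.0722×B
L = 0.2126×0.019382 + 0.7152×0.679542 + 0.0722×0.318547
L ≈ 0.513129


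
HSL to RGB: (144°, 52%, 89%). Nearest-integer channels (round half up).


H=144°, S=0.52, L=0.89
C = (1-|2L-1|)×S = (1-|0.78|)×0.52 = 0.1144
H' = H/60 = 144/60 ≈ 2.4000; X = C×(1-|H' mod 2 - 1|) = 0.04576
m = L - C/2 = 0.89 - 0.0572 = 0.8328
Sector ⌊H'⌋ = 2 → (R',G',B') = (0.0, 0.1144, 0.04576)
RGB = ((R'+m)×255, (G'+m)×255, (B'+m)×255) = (212.364, 241.536, 224.0328)
Round half up → RGB(212, 242, 224)


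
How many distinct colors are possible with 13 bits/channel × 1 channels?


Total bits = 13 bits/channel × 1 channels = 13 bits
Distinct colors = 2^13
= 8,192 colors


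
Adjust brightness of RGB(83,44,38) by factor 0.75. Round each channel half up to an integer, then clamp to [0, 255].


Multiply each channel by 0.75, round half up, clamp to [0, 255]
R: 83×0.75 = 62.25 → round → 62
G: 44×0.75 = 33
B: 38×0.75 = 28.5 → round → 29
= RGB(62, 33, 29)


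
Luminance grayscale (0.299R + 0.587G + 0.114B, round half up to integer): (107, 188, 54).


Gray = 0.299×R + 0.587×G + 0.114×B
Gray = 0.299×107 + 0.587×188 + 0.114×54
Gray = 31.993 + 110.356 + 6.156
Gray = 148.505 → round half up → 149
Gray = 149


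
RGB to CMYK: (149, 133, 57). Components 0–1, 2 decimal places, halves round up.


R'=149/255≈0.5843, G'=133/255≈0.5216, B'=57/255≈0.2235
K = 1 - max(R',G',B') = 1 - 149/255 = 106/255 = 0.41568… → 0.42
(1-R'-K)/(1-K) simplifies to (max-R)/max with max = 149:
C = (149-149)/149 = 0/149 = 0 → 0.00
M = (149-133)/149 = 16/149 = 0.10738… → 0.11
Y = (149-57)/149 = 92/149 = 0.61744… → 0.62
= CMYK(0.00, 0.11, 0.62, 0.42)


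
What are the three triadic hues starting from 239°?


Triadic: equally spaced at 120° intervals
H1 = 239°
H2 = (239 + 120) mod 360 = 359°
H3 = (239 + 240) mod 360 = 119°
Triadic = 239°, 359°, 119°


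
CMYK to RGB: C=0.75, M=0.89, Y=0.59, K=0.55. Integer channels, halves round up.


R = 255 × (1-C) × (1-K) = 255 × 0.25 × 0.45 = 28.6875 → 29
G = 255 × (1-M) × (1-K) = 255 × 0.11 × 0.45 = 12.6225 → 13
B = 255 × (1-Y) × (1-K) = 255 × 0.41 × 0.45 = 47.0475 → 47
= RGB(29, 13, 47)


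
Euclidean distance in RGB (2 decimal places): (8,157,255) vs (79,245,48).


d = √[(R₁-R₂)² + (G₁-G₂)² + (B₁-B₂)²]
d = √[(8-79)² + (157-245)² + (255-48)²]
d = √[5041 + 7744 + 42849]
d = √55634
d ≈ 235.87


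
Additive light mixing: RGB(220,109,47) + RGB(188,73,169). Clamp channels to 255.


Additive: each channel = min(255, C₁+C₂)
R: 220+188 = 408 → 255
G: 109+73 = 182 → 182
B: 47+169 = 216 → 216
= RGB(255, 182, 216)


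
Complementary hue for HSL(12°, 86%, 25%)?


Complement = opposite side of color wheel = hue + 180°
H' = (12 + 180) mod 360 = 192°
S and L unchanged.
= HSL(192°, 86%, 25%)


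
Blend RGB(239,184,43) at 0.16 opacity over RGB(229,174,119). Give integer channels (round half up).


C = α×F + (1-α)×B, with 1-α = 0.84
R: 0.16×239 + 0.84×229 = 38.24 + 192.36 = 230.60 → 231
G: 0.16×184 + 0.84×174 = 29.44 + 146.16 = 175.60 → 176
B: 0.16×43 + 0.84×119 = 6.88 + 99.96 = 106.84 → 107
= RGB(231, 176, 107)


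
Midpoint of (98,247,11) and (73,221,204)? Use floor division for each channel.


Midpoint: each channel = ⌊(C₁+C₂)/2⌋
R: ⌊(98+73)/2⌋ = 85
G: ⌊(247+221)/2⌋ = 234
B: ⌊(11+204)/2⌋ = 107
= RGB(85, 234, 107)


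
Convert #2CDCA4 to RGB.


2C → 44 (R)
DC → 220 (G)
A4 → 164 (B)
= RGB(44, 220, 164)


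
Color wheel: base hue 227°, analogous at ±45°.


Base hue: 227°
Left analog: (227 - 45) mod 360 = 182°
Right analog: (227 + 45) mod 360 = 272°
Analogous hues = 182° and 272°


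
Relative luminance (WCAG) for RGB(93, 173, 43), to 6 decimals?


Linearize each channel (sRGB transfer function): c = v/255; c_lin = c/12.92 if c ≤ 0.04045, else ((c+0.055)/1.055)^2.4
  R: 93/255 ≈ 0.364706 > 0.04045 → ((0.364706+0.055)/1.055)^2.4 ≈ 0.109462
  G: 173/255 ≈ 0.678431 > 0.04045 → ((0.678431+0.055)/1.055)^2.4 ≈ 0.417885
  B: 43/255 ≈ 0.168627 > 0.04045 → ((0.168627+0.055)/1.055)^2.4 ≈ 0.024158
R_lin = 0.109462, G_lin = 0.417885, B_lin = 0.024158
L = 0.2126×R + 0.7152×G + 0.0722×B
L = 0.2126×0.109462 + 0.7152×0.417885 + 0.0722×0.024158
L ≈ 0.323887


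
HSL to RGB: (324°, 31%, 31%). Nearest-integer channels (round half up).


H=324°, S=0.31, L=0.31
C = (1-|2L-1|)×S = (1-|-0.38|)×0.31 = 0.1922
H' = H/60 = 324/60 ≈ 5.4000; X = C×(1-|H' mod 2 - 1|) = 0.11532
m = L - C/2 = 0.31 - 0.0961 = 0.2139
Sector ⌊H'⌋ = 5 → (R',G',B') = (0.1922, 0.0, 0.11532)
RGB = ((R'+m)×255, (G'+m)×255, (B'+m)×255) = (103.5555, 54.5445, 83.9511)
Round half up → RGB(104, 55, 84)


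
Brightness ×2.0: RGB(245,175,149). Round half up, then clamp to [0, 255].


Multiply each channel by 2.0, round half up, clamp to [0, 255]
R: 245×2.0 = 490 → clamp → 255
G: 175×2.0 = 350 → clamp → 255
B: 149×2.0 = 298 → clamp → 255
= RGB(255, 255, 255)
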